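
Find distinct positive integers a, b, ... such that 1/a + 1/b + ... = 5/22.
1/5 + 1/37 + 1/4070

Greedy algorithm:
5/22: ceiling(22/5) = 5, use 1/5
3/110: ceiling(110/3) = 37, use 1/37
1/4070: ceiling(4070/1) = 4070, use 1/4070
Result: 5/22 = 1/5 + 1/37 + 1/4070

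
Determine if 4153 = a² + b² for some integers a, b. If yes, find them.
43² + 48² (a=43, b=48)

Factorization: 4153 = 4153
By Fermat: n is sum of two squares iff every prime p ≡ 3 (mod 4) appears to even power.
All primes ≡ 3 (mod 4) appear to even power.
Search a = 0, 1, 2, … for 4153 - a² a perfect square: first hit at a = 43: 4153 - 1849 = 2304 = 48².
4153 = 43² + 48² = 1849 + 2304 ✓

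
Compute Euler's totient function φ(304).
144

304 = 2^4 × 19
φ(n) = n × ∏(1 - 1/p) for each prime p dividing n
φ(304) = 304 × (1 - 1/2) × (1 - 1/19) = 144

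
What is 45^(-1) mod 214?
195

gcd(45, 214) = 1, so the inverse exists.
Extended Euclidean algorithm on (214, 45):
214 = 4 × 45 + 34  ⟹  34 = (1)·214 + (-4)·45
45 = 1 × 34 + 11  ⟹  11 = (-1)·214 + (5)·45
34 = 3 × 11 + 1  ⟹  1 = (4)·214 + (-19)·45
So (-19)·45 ≡ 1 (mod 214), i.e. 45^(-1) ≡ -19 ≡ 195 (mod 214).
Check: 45 × 195 = 8775 ≡ 1 (mod 214)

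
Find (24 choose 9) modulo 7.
2

Using Lucas' theorem:
Write n=24 and k=9 in base 7:
n in base 7: [3, 3]
k in base 7: [1, 2]
C(24,9) mod 7 = ∏ C(n_i, k_i) mod 7
Digit binomials (mod 7): C(3,1) = 3; C(3,2) = 3
Product: 3 × 3 = 9 ≡ 2 (mod 7)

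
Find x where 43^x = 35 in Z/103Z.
61

Baby-step giant-step with step n = ⌈√103⌉ = 11.
Baby steps 43^j mod 103 (j:value) for j=0..10: 0:1, 1:43, 2:98, 3:94, 4:25, 5:45, 6:81, 7:84, 8:7, 9:95, 10:68.
Giant-step multiplier: 43^(-11) ≡ 43^(102-11) = 43^91 ≡ 85 (mod 103).
Giant steps γ_i = 35·85^i mod 103: γ_0=35, γ_1=91, γ_2=10, γ_3=26, γ_4=47, γ_5=81 (in table at j=6).
x = i·n + j = 5·11 + 6 = 61.
Check: 43^61 ≡ 35 (mod 103).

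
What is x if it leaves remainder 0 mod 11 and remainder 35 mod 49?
231

Using Chinese Remainder Theorem:
M = 11 × 49 = 539
M1 = 49, M2 = 11
y1 = 49^(-1) mod 11 = 9
y2 = 11^(-1) mod 49 = 9
x = (0×49×9 + 35×11×9) mod 539 = 231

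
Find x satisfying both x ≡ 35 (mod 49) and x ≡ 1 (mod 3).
133

Using Chinese Remainder Theorem:
M = 49 × 3 = 147
M1 = 3, M2 = 49
y1 = 3^(-1) mod 49 = 33
y2 = 49^(-1) mod 3 = 1
x = (35×3×33 + 1×49×1) mod 147 = 133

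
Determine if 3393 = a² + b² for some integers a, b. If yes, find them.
12² + 57² (a=12, b=57)

Factorization: 3393 = 3^2 × 13 × 29
By Fermat: n is sum of two squares iff every prime p ≡ 3 (mod 4) appears to even power.
All primes ≡ 3 (mod 4) appear to even power.
Search a = 0, 1, 2, … for 3393 - a² a perfect square: first hit at a = 12: 3393 - 144 = 3249 = 57².
3393 = 12² + 57² = 144 + 3249 ✓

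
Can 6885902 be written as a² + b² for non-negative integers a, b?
Not possible

Factorization: 6885902 = 2 × 151^3
By Fermat: n is sum of two squares iff every prime p ≡ 3 (mod 4) appears to even power.
Prime(s) ≡ 3 (mod 4) with odd exponent: [(151, 3)]
Therefore 6885902 cannot be expressed as a² + b².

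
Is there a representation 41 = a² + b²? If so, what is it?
4² + 5² (a=4, b=5)

Factorization: 41 = 41
By Fermat: n is sum of two squares iff every prime p ≡ 3 (mod 4) appears to even power.
All primes ≡ 3 (mod 4) appear to even power.
Search a = 0, 1, 2, … for 41 - a² a perfect square: first hit at a = 4: 41 - 16 = 25 = 5².
41 = 4² + 5² = 16 + 25 ✓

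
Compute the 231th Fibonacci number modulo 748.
474

Matrix identity: Q^n = [[F_(n+1), F_n], [F_n, F_(n-1)]] with Q = [[1,1],[1,0]].
n = 231 = 11100111₂. Square-and-multiply, entries mod 748:
Q^1 = [[1,1],[1,0]]
Q^3 = (Q^1)²·Q = [[3,2],[2,1]]
Q^7 = (Q^3)²·Q = [[21,13],[13,8]]
Q^14 = (Q^7)² = [[610,377],[377,233]]
Q^28 = (Q^14)² = [[353,659],[659,442]]
Q^57 = (Q^28)²·Q = [[439,134],[134,305]]
Q^115 = (Q^57)²·Q = [[701,489],[489,212]]
Q^231 = (Q^115)²·Q = [[375,474],[474,649]]
F_231 mod 748 = Q^231[0][1] = 474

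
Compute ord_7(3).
6

7 is prime, so ord(3) divides φ(7) = 6.
Divisors of 6: 1, 2, 3, 6.
Repeated squaring: 3^1 ≡ 3, 3^2 ≡ 2, 3^4 ≡ 4 (mod 7).
Test 3^d mod 7 for each divisor d in increasing order:
3^1 ≡ 3
3^2 ≡ 2
3^3 = 3^2·3^1 ≡ 6
3^6 = 3^4·3^2 ≡ 1  ← first divisor giving 1
The order is 6.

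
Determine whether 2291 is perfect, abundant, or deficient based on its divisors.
deficient

Proper divisors of 2291: sum = 1 + 29 + 79 = 109
Since 109 < 2291, 2291 is deficient.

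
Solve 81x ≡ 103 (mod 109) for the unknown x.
x ≡ 8 (mod 109)

gcd(81, 109) = 1, which divides 103, so solutions exist.
Find 81^(-1) mod 109 by the extended Euclidean algorithm:
109 = 1 × 81 + 28  ⟹  28 = (1)·109 + (-1)·81
81 = 2 × 28 + 25  ⟹  25 = (-2)·109 + (3)·81
28 = 1 × 25 + 3  ⟹  3 = (3)·109 + (-4)·81
25 = 8 × 3 + 1  ⟹  1 = (-26)·109 + (35)·81
So (35)·81 ≡ 1 (mod 109), i.e. 81^(-1) ≡ 35 (mod 109).
x ≡ 35 × 103 = 3605 ≡ 8 (mod 109).
Check: 81 × 8 = 648 ≡ 103 (mod 109).
Unique solution: x ≡ 8 (mod 109)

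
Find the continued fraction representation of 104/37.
[2; 1, 4, 3, 2]

Euclidean algorithm steps:
104 = 2 × 37 + 30
37 = 1 × 30 + 7
30 = 4 × 7 + 2
7 = 3 × 2 + 1
2 = 2 × 1 + 0
Continued fraction: [2; 1, 4, 3, 2]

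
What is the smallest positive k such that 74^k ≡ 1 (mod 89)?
88

89 is prime, so ord(74) divides φ(89) = 88.
Divisors of 88: 1, 2, 4, 8, 11, 22, 44, 88.
Repeated squaring: 74^1 ≡ 74, 74^2 ≡ 47, 74^4 ≡ 73, 74^8 ≡ 78, 74^16 ≡ 32, 74^32 ≡ 45, 74^64 ≡ 67 (mod 89).
Test 74^d mod 89 for each divisor d in increasing order:
74^1 ≡ 74
74^2 ≡ 47
74^4 ≡ 73
74^8 ≡ 78
74^11 = 74^8·74^2·74^1 ≡ 12
74^22 = 74^16·74^4·74^2 ≡ 55
74^44 = 74^32·74^8·74^4 ≡ 88
74^88 = 74^64·74^16·74^8 ≡ 1  ← first divisor giving 1
The order is 88.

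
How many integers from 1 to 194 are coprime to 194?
96

194 = 2 × 97
φ(n) = n × ∏(1 - 1/p) for each prime p dividing n
φ(194) = 194 × (1 - 1/2) × (1 - 1/97) = 96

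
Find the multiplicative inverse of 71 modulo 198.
53

gcd(71, 198) = 1, so the inverse exists.
Extended Euclidean algorithm on (198, 71):
198 = 2 × 71 + 56  ⟹  56 = (1)·198 + (-2)·71
71 = 1 × 56 + 15  ⟹  15 = (-1)·198 + (3)·71
56 = 3 × 15 + 11  ⟹  11 = (4)·198 + (-11)·71
15 = 1 × 11 + 4  ⟹  4 = (-5)·198 + (14)·71
11 = 2 × 4 + 3  ⟹  3 = (14)·198 + (-39)·71
4 = 1 × 3 + 1  ⟹  1 = (-19)·198 + (53)·71
So (53)·71 ≡ 1 (mod 198), i.e. 71^(-1) ≡ 53 (mod 198).
Check: 71 × 53 = 3763 ≡ 1 (mod 198)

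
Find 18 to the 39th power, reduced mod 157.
129

Repeated squaring. Binary of 39 = 100111.
18^1 ≡ 18 (mod 157); 18^2 ≡ 10 (mod 157); 18^4 ≡ 100 (mod 157); 18^8 ≡ 109 (mod 157); 18^16 ≡ 106 (mod 157); 18^32 ≡ 89 (mod 157)
18^39 = 18^1 × 18^2 × 18^4 × 18^32 ≡ 129 (mod 157)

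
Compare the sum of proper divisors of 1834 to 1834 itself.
deficient

Proper divisors of 1834: sum = 1 + 2 + 7 + 14 + 131 + 262 + 917 = 1334
Since 1334 < 1834, 1834 is deficient.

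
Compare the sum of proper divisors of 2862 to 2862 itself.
abundant

Proper divisors of 2862: sum = 1 + 2 + 3 + 6 + 9 + 18 + 27 + 53 + 54 + 106 + 159 + 318 + 477 + 954 + 1431 = 3618
Since 3618 > 2862, 2862 is abundant.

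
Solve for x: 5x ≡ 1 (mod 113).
68

gcd(5, 113) = 1, so the inverse exists.
Extended Euclidean algorithm on (113, 5):
113 = 22 × 5 + 3  ⟹  3 = (1)·113 + (-22)·5
5 = 1 × 3 + 2  ⟹  2 = (-1)·113 + (23)·5
3 = 1 × 2 + 1  ⟹  1 = (2)·113 + (-45)·5
So (-45)·5 ≡ 1 (mod 113), i.e. 5^(-1) ≡ -45 ≡ 68 (mod 113).
Check: 5 × 68 = 340 ≡ 1 (mod 113)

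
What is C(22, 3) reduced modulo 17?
10

Using Lucas' theorem:
Write n=22 and k=3 in base 17:
n in base 17: [1, 5]
k in base 17: [0, 3]
C(22,3) mod 17 = ∏ C(n_i, k_i) mod 17
Digit binomials (mod 17): C(1,0) = 1; C(5,3) = 10
Product: 1 × 10 = 10 ≡ 10 (mod 17)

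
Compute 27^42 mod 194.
47

Repeated squaring. Binary of 42 = 101010.
27^1 ≡ 27 (mod 194); 27^2 ≡ 147 (mod 194); 27^4 ≡ 75 (mod 194); 27^8 ≡ 193 (mod 194); 27^16 ≡ 1 (mod 194); 27^32 ≡ 1 (mod 194)
27^42 = 27^2 × 27^8 × 27^32 ≡ 47 (mod 194)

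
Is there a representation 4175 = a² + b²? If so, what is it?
Not possible

Factorization: 4175 = 5^2 × 167
By Fermat: n is sum of two squares iff every prime p ≡ 3 (mod 4) appears to even power.
Prime(s) ≡ 3 (mod 4) with odd exponent: [(167, 1)]
Therefore 4175 cannot be expressed as a² + b².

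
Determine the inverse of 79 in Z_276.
7

gcd(79, 276) = 1, so the inverse exists.
Extended Euclidean algorithm on (276, 79):
276 = 3 × 79 + 39  ⟹  39 = (1)·276 + (-3)·79
79 = 2 × 39 + 1  ⟹  1 = (-2)·276 + (7)·79
So (7)·79 ≡ 1 (mod 276), i.e. 79^(-1) ≡ 7 (mod 276).
Check: 79 × 7 = 553 ≡ 1 (mod 276)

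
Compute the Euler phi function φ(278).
138

278 = 2 × 139
φ(n) = n × ∏(1 - 1/p) for each prime p dividing n
φ(278) = 278 × (1 - 1/2) × (1 - 1/139) = 138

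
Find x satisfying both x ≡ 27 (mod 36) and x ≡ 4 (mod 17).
531

Using Chinese Remainder Theorem:
M = 36 × 17 = 612
M1 = 17, M2 = 36
y1 = 17^(-1) mod 36 = 17
y2 = 36^(-1) mod 17 = 9
x = (27×17×17 + 4×36×9) mod 612 = 531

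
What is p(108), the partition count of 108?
483502844

p(n) counts ways to write n as a sum of positive integers (order ignored).
Euler's pentagonal recurrence: p(k) = p(k-1) + p(k-2) - p(k-5) - p(k-7) + p(k-12) + p(k-15) - ... (offsets j(3j∓1)/2, signs ++--, p(0)=1, p(<0)=0).
DP table for k = 0..107: p(0)=1, p(1)=1, p(2)=2, p(3)=3, p(4)=5, p(5)=7, p(6)=11, p(7)=15, p(8)=22, p(9)=30, p(10)=42, p(11)=56, p(12)=77, p(13)=101, p(14)=135, p(15)=176, p(16)=231, p(17)=297, p(18)=385, p(19)=490, p(20)=627, p(21)=792, p(22)=1002, p(23)=1255, p(24)=1575, p(25)=1958, p(26)=2436, p(27)=3010, p(28)=3718, p(29)=4565, p(30)=5604, p(31)=6842, p(32)=8349, p(33)=10143, p(34)=12310, p(35)=14883, p(36)=17977, p(37)=21637, p(38)=26015, p(39)=31185, p(40)=37338, p(41)=44583, p(42)=53174, p(43)=63261, p(44)=75175, p(45)=89134, p(46)=105558, p(47)=124754, p(48)=147273, p(49)=173525, p(50)=204226, p(51)=239943, p(52)=281589, p(53)=329931, p(54)=386155, p(55)=451276, p(56)=526823, p(57)=614154, p(58)=715220, p(59)=831820, p(60)=966467, p(61)=1121505, p(62)=1300156, p(63)=1505499, p(64)=1741630, p(65)=2012558, p(66)=2323520, p(67)=2679689, p(68)=3087735, p(69)=3554345, p(70)=4087968, p(71)=4697205, p(72)=5392783, p(73)=6185689, p(74)=7089500, p(75)=8118264, p(76)=9289091, p(77)=10619863, p(78)=12132164, p(79)=13848650, p(80)=15796476, p(81)=18004327, p(82)=20506255, p(83)=23338469, p(84)=26543660, p(85)=30167357, p(86)=34262962, p(87)=38887673, p(88)=44108109, p(89)=49995925, p(90)=56634173, p(91)=64112359, p(92)=72533807, p(93)=82010177, p(94)=92669720, p(95)=104651419, p(96)=118114304, p(97)=133230930, p(98)=150198136, p(99)=169229875, p(100)=190569292, p(101)=214481126, p(102)=241265379, p(103)=271248950, p(104)=304801365, p(105)=342325709, p(106)=384276336, p(107)=431149389.
Final step: p(108) = p(107) + p(106) - p(103) - p(101) + p(96) + p(93) - p(86) - p(82) + p(73) + p(68) - p(57) - p(51) + p(38) + p(31) - p(16) - p(8)
= 431149389 + 384276336 - 271248950 - 214481126 + 118114304 + 82010177 - 34262962 - 20506255 + 6185689 + 3087735 - 614154 - 239943 + 26015 + 6842 - 231 - 22
= 483502844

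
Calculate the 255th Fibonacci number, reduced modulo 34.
2

Matrix identity: Q^n = [[F_(n+1), F_n], [F_n, F_(n-1)]] with Q = [[1,1],[1,0]].
n = 255 = 11111111₂. Square-and-multiply, entries mod 34:
Q^1 = [[1,1],[1,0]]
Q^3 = (Q^1)²·Q = [[3,2],[2,1]]
Q^7 = (Q^3)²·Q = [[21,13],[13,8]]
Q^15 = (Q^7)²·Q = [[1,32],[32,3]]
Q^31 = (Q^15)²·Q = [[31,5],[5,26]]
Q^63 = (Q^31)²·Q = [[13,0],[0,13]]
Q^127 = (Q^63)²·Q = [[33,33],[33,0]]
Q^255 = (Q^127)²·Q = [[3,2],[2,1]]
F_255 mod 34 = Q^255[0][1] = 2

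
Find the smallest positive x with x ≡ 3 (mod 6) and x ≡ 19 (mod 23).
111

Using Chinese Remainder Theorem:
M = 6 × 23 = 138
M1 = 23, M2 = 6
y1 = 23^(-1) mod 6 = 5
y2 = 6^(-1) mod 23 = 4
x = (3×23×5 + 19×6×4) mod 138 = 111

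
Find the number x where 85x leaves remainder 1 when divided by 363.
205

gcd(85, 363) = 1, so the inverse exists.
Extended Euclidean algorithm on (363, 85):
363 = 4 × 85 + 23  ⟹  23 = (1)·363 + (-4)·85
85 = 3 × 23 + 16  ⟹  16 = (-3)·363 + (13)·85
23 = 1 × 16 + 7  ⟹  7 = (4)·363 + (-17)·85
16 = 2 × 7 + 2  ⟹  2 = (-11)·363 + (47)·85
7 = 3 × 2 + 1  ⟹  1 = (37)·363 + (-158)·85
So (-158)·85 ≡ 1 (mod 363), i.e. 85^(-1) ≡ -158 ≡ 205 (mod 363).
Check: 85 × 205 = 17425 ≡ 1 (mod 363)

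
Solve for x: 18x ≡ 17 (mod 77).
x ≡ 48 (mod 77)

gcd(18, 77) = 1, which divides 17, so solutions exist.
Find 18^(-1) mod 77 by the extended Euclidean algorithm:
77 = 4 × 18 + 5  ⟹  5 = (1)·77 + (-4)·18
18 = 3 × 5 + 3  ⟹  3 = (-3)·77 + (13)·18
5 = 1 × 3 + 2  ⟹  2 = (4)·77 + (-17)·18
3 = 1 × 2 + 1  ⟹  1 = (-7)·77 + (30)·18
So (30)·18 ≡ 1 (mod 77), i.e. 18^(-1) ≡ 30 (mod 77).
x ≡ 30 × 17 = 510 ≡ 48 (mod 77).
Check: 18 × 48 = 864 ≡ 17 (mod 77).
Unique solution: x ≡ 48 (mod 77)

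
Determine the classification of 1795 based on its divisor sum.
deficient

Proper divisors of 1795: sum = 1 + 5 + 359 = 365
Since 365 < 1795, 1795 is deficient.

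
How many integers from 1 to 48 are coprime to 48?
16

48 = 2^4 × 3
φ(n) = n × ∏(1 - 1/p) for each prime p dividing n
φ(48) = 48 × (1 - 1/2) × (1 - 1/3) = 16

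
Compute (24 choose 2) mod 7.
3

Using Lucas' theorem:
Write n=24 and k=2 in base 7:
n in base 7: [3, 3]
k in base 7: [0, 2]
C(24,2) mod 7 = ∏ C(n_i, k_i) mod 7
Digit binomials (mod 7): C(3,0) = 1; C(3,2) = 3
Product: 1 × 3 = 3 ≡ 3 (mod 7)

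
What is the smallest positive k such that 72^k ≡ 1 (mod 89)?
44

89 is prime, so ord(72) divides φ(89) = 88.
Divisors of 88: 1, 2, 4, 8, 11, 22, 44, 88.
Repeated squaring: 72^1 ≡ 72, 72^2 ≡ 22, 72^4 ≡ 39, 72^8 ≡ 8, 72^16 ≡ 64, 72^32 ≡ 2, 72^64 ≡ 4 (mod 89).
Test 72^d mod 89 for each divisor d in increasing order:
72^1 ≡ 72
72^2 ≡ 22
72^4 ≡ 39
72^8 ≡ 8
72^11 = 72^8·72^2·72^1 ≡ 34
72^22 = 72^16·72^4·72^2 ≡ 88
72^44 = 72^32·72^8·72^4 ≡ 1  ← first divisor giving 1
The order is 44.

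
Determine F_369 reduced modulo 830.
564

Matrix identity: Q^n = [[F_(n+1), F_n], [F_n, F_(n-1)]] with Q = [[1,1],[1,0]].
n = 369 = 101110001₂. Square-and-multiply, entries mod 830:
Q^1 = [[1,1],[1,0]]
Q^2 = (Q^1)² = [[2,1],[1,1]]
Q^5 = (Q^2)²·Q = [[8,5],[5,3]]
Q^11 = (Q^5)²·Q = [[144,89],[89,55]]
Q^23 = (Q^11)²·Q = [[718,437],[437,281]]
Q^46 = (Q^23)² = [[163,813],[813,180]]
Q^92 = (Q^46)² = [[298,809],[809,319]]
Q^184 = (Q^92)² = [[435,323],[323,112]]
Q^369 = (Q^184)²·Q = [[455,564],[564,721]]
F_369 mod 830 = Q^369[0][1] = 564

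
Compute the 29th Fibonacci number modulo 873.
32

Matrix identity: Q^n = [[F_(n+1), F_n], [F_n, F_(n-1)]] with Q = [[1,1],[1,0]].
n = 29 = 11101₂. Square-and-multiply, entries mod 873:
Q^1 = [[1,1],[1,0]]
Q^3 = (Q^1)²·Q = [[3,2],[2,1]]
Q^7 = (Q^3)²·Q = [[21,13],[13,8]]
Q^14 = (Q^7)² = [[610,377],[377,233]]
Q^29 = (Q^14)²·Q = [[71,32],[32,39]]
F_29 mod 873 = Q^29[0][1] = 32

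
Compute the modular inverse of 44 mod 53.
47

gcd(44, 53) = 1, so the inverse exists.
Extended Euclidean algorithm on (53, 44):
53 = 1 × 44 + 9  ⟹  9 = (1)·53 + (-1)·44
44 = 4 × 9 + 8  ⟹  8 = (-4)·53 + (5)·44
9 = 1 × 8 + 1  ⟹  1 = (5)·53 + (-6)·44
So (-6)·44 ≡ 1 (mod 53), i.e. 44^(-1) ≡ -6 ≡ 47 (mod 53).
Check: 44 × 47 = 2068 ≡ 1 (mod 53)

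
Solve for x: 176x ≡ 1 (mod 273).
197

gcd(176, 273) = 1, so the inverse exists.
Extended Euclidean algorithm on (273, 176):
273 = 1 × 176 + 97  ⟹  97 = (1)·273 + (-1)·176
176 = 1 × 97 + 79  ⟹  79 = (-1)·273 + (2)·176
97 = 1 × 79 + 18  ⟹  18 = (2)·273 + (-3)·176
79 = 4 × 18 + 7  ⟹  7 = (-9)·273 + (14)·176
18 = 2 × 7 + 4  ⟹  4 = (20)·273 + (-31)·176
7 = 1 × 4 + 3  ⟹  3 = (-29)·273 + (45)·176
4 = 1 × 3 + 1  ⟹  1 = (49)·273 + (-76)·176
So (-76)·176 ≡ 1 (mod 273), i.e. 176^(-1) ≡ -76 ≡ 197 (mod 273).
Check: 176 × 197 = 34672 ≡ 1 (mod 273)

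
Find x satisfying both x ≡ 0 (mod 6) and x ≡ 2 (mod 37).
150

Using Chinese Remainder Theorem:
M = 6 × 37 = 222
M1 = 37, M2 = 6
y1 = 37^(-1) mod 6 = 1
y2 = 6^(-1) mod 37 = 31
x = (0×37×1 + 2×6×31) mod 222 = 150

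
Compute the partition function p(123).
2552338241

p(n) counts ways to write n as a sum of positive integers (order ignored).
Euler's pentagonal recurrence: p(k) = p(k-1) + p(k-2) - p(k-5) - p(k-7) + p(k-12) + p(k-15) - ... (offsets j(3j∓1)/2, signs ++--, p(0)=1, p(<0)=0).
DP table for k = 0..122: p(0)=1, p(1)=1, p(2)=2, p(3)=3, p(4)=5, p(5)=7, p(6)=11, p(7)=15, p(8)=22, p(9)=30, p(10)=42, p(11)=56, p(12)=77, p(13)=101, p(14)=135, p(15)=176, p(16)=231, p(17)=297, p(18)=385, p(19)=490, p(20)=627, p(21)=792, p(22)=1002, p(23)=1255, p(24)=1575, p(25)=1958, p(26)=2436, p(27)=3010, p(28)=3718, p(29)=4565, p(30)=5604, p(31)=6842, p(32)=8349, p(33)=10143, p(34)=12310, p(35)=14883, p(36)=17977, p(37)=21637, p(38)=26015, p(39)=31185, p(40)=37338, p(41)=44583, p(42)=53174, p(43)=63261, p(44)=75175, p(45)=89134, p(46)=105558, p(47)=124754, p(48)=147273, p(49)=173525, p(50)=204226, p(51)=239943, p(52)=281589, p(53)=329931, p(54)=386155, p(55)=451276, p(56)=526823, p(57)=614154, p(58)=715220, p(59)=831820, p(60)=966467, p(61)=1121505, p(62)=1300156, p(63)=1505499, p(64)=1741630, p(65)=2012558, p(66)=2323520, p(67)=2679689, p(68)=3087735, p(69)=3554345, p(70)=4087968, p(71)=4697205, p(72)=5392783, p(73)=6185689, p(74)=7089500, p(75)=8118264, p(76)=9289091, p(77)=10619863, p(78)=12132164, p(79)=13848650, p(80)=15796476, p(81)=18004327, p(82)=20506255, p(83)=23338469, p(84)=26543660, p(85)=30167357, p(86)=34262962, p(87)=38887673, p(88)=44108109, p(89)=49995925, p(90)=56634173, p(91)=64112359, p(92)=72533807, p(93)=82010177, p(94)=92669720, p(95)=104651419, p(96)=118114304, p(97)=133230930, p(98)=150198136, p(99)=169229875, p(100)=190569292, p(101)=214481126, p(102)=241265379, p(103)=271248950, p(104)=304801365, p(105)=342325709, p(106)=384276336, p(107)=431149389, p(108)=483502844, p(109)=541946240, p(110)=607163746, p(111)=679903203, p(112)=761002156, p(113)=851376628, p(114)=952050665, p(115)=1064144451, p(116)=1188908248, p(117)=1327710076, p(118)=1482074143, p(119)=1653668665, p(120)=1844349560, p(121)=2056148051, p(122)=2291320912.
Final step: p(123) = p(122) + p(121) - p(118) - p(116) + p(111) + p(108) - p(101) - p(97) + p(88) + p(83) - p(72) - p(66) + p(53) + p(46) - p(31) - p(23) + p(6)
= 2291320912 + 2056148051 - 1482074143 - 1188908248 + 679903203 + 483502844 - 214481126 - 133230930 + 44108109 + 23338469 - 5392783 - 2323520 + 329931 + 105558 - 6842 - 1255 + 11
= 2552338241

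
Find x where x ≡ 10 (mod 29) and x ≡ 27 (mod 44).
1083

Using Chinese Remainder Theorem:
M = 29 × 44 = 1276
M1 = 44, M2 = 29
y1 = 44^(-1) mod 29 = 2
y2 = 29^(-1) mod 44 = 41
x = (10×44×2 + 27×29×41) mod 1276 = 1083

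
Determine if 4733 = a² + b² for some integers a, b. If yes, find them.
37² + 58² (a=37, b=58)

Factorization: 4733 = 4733
By Fermat: n is sum of two squares iff every prime p ≡ 3 (mod 4) appears to even power.
All primes ≡ 3 (mod 4) appear to even power.
Search a = 0, 1, 2, … for 4733 - a² a perfect square: first hit at a = 37: 4733 - 1369 = 3364 = 58².
4733 = 37² + 58² = 1369 + 3364 ✓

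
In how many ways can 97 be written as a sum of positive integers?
133230930

p(n) counts ways to write n as a sum of positive integers (order ignored).
Euler's pentagonal recurrence: p(k) = p(k-1) + p(k-2) - p(k-5) - p(k-7) + p(k-12) + p(k-15) - ... (offsets j(3j∓1)/2, signs ++--, p(0)=1, p(<0)=0).
DP table for k = 0..96: p(0)=1, p(1)=1, p(2)=2, p(3)=3, p(4)=5, p(5)=7, p(6)=11, p(7)=15, p(8)=22, p(9)=30, p(10)=42, p(11)=56, p(12)=77, p(13)=101, p(14)=135, p(15)=176, p(16)=231, p(17)=297, p(18)=385, p(19)=490, p(20)=627, p(21)=792, p(22)=1002, p(23)=1255, p(24)=1575, p(25)=1958, p(26)=2436, p(27)=3010, p(28)=3718, p(29)=4565, p(30)=5604, p(31)=6842, p(32)=8349, p(33)=10143, p(34)=12310, p(35)=14883, p(36)=17977, p(37)=21637, p(38)=26015, p(39)=31185, p(40)=37338, p(41)=44583, p(42)=53174, p(43)=63261, p(44)=75175, p(45)=89134, p(46)=105558, p(47)=124754, p(48)=147273, p(49)=173525, p(50)=204226, p(51)=239943, p(52)=281589, p(53)=329931, p(54)=386155, p(55)=451276, p(56)=526823, p(57)=614154, p(58)=715220, p(59)=831820, p(60)=966467, p(61)=1121505, p(62)=1300156, p(63)=1505499, p(64)=1741630, p(65)=2012558, p(66)=2323520, p(67)=2679689, p(68)=3087735, p(69)=3554345, p(70)=4087968, p(71)=4697205, p(72)=5392783, p(73)=6185689, p(74)=7089500, p(75)=8118264, p(76)=9289091, p(77)=10619863, p(78)=12132164, p(79)=13848650, p(80)=15796476, p(81)=18004327, p(82)=20506255, p(83)=23338469, p(84)=26543660, p(85)=30167357, p(86)=34262962, p(87)=38887673, p(88)=44108109, p(89)=49995925, p(90)=56634173, p(91)=64112359, p(92)=72533807, p(93)=82010177, p(94)=92669720, p(95)=104651419, p(96)=118114304.
Final step: p(97) = p(96) + p(95) - p(92) - p(90) + p(85) + p(82) - p(75) - p(71) + p(62) + p(57) - p(46) - p(40) + p(27) + p(20) - p(5)
= 118114304 + 104651419 - 72533807 - 56634173 + 30167357 + 20506255 - 8118264 - 4697205 + 1300156 + 614154 - 105558 - 37338 + 3010 + 627 - 7
= 133230930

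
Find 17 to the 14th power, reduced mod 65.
29

Repeated squaring. Binary of 14 = 1110.
17^1 ≡ 17 (mod 65); 17^2 ≡ 29 (mod 65); 17^4 ≡ 61 (mod 65); 17^8 ≡ 16 (mod 65)
17^14 = 17^2 × 17^4 × 17^8 ≡ 29 (mod 65)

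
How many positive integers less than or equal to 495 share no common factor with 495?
240

495 = 3^2 × 5 × 11
φ(n) = n × ∏(1 - 1/p) for each prime p dividing n
φ(495) = 495 × (1 - 1/3) × (1 - 1/5) × (1 - 1/11) = 240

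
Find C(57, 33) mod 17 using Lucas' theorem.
0

Using Lucas' theorem:
Write n=57 and k=33 in base 17:
n in base 17: [3, 6]
k in base 17: [1, 16]
C(57,33) mod 17 = ∏ C(n_i, k_i) mod 17
Digit binomials (mod 17): C(3,1) = 3; C(6,16) = 0 (k_i > n_i)
Product: 3 × 0 = 0 ≡ 0 (mod 17)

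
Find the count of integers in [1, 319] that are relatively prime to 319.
280

319 = 11 × 29
φ(n) = n × ∏(1 - 1/p) for each prime p dividing n
φ(319) = 319 × (1 - 1/11) × (1 - 1/29) = 280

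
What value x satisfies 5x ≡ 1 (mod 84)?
17

gcd(5, 84) = 1, so the inverse exists.
Extended Euclidean algorithm on (84, 5):
84 = 16 × 5 + 4  ⟹  4 = (1)·84 + (-16)·5
5 = 1 × 4 + 1  ⟹  1 = (-1)·84 + (17)·5
So (17)·5 ≡ 1 (mod 84), i.e. 5^(-1) ≡ 17 (mod 84).
Check: 5 × 17 = 85 ≡ 1 (mod 84)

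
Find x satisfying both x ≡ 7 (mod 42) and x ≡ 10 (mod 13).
49

Using Chinese Remainder Theorem:
M = 42 × 13 = 546
M1 = 13, M2 = 42
y1 = 13^(-1) mod 42 = 13
y2 = 42^(-1) mod 13 = 9
x = (7×13×13 + 10×42×9) mod 546 = 49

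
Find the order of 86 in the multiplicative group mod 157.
78

157 is prime, so ord(86) divides φ(157) = 156.
Divisors of 156: 1, 2, 3, 4, 6, 12, 13, 26, 39, 52, 78, 156.
Repeated squaring: 86^1 ≡ 86, 86^2 ≡ 17, 86^4 ≡ 132, 86^8 ≡ 154, 86^16 ≡ 9, 86^32 ≡ 81, 86^64 ≡ 124, 86^128 ≡ 147 (mod 157).
Test 86^d mod 157 for each divisor d in increasing order:
86^1 ≡ 86
86^2 ≡ 17
86^3 = 86^2·86^1 ≡ 49
86^4 ≡ 132
86^6 = 86^4·86^2 ≡ 46
86^12 = 86^8·86^4 ≡ 75
86^13 = 86^8·86^4·86^1 ≡ 13
86^26 = 86^16·86^8·86^2 ≡ 12
86^39 = 86^32·86^4·86^2·86^1 ≡ 156
86^52 = 86^32·86^16·86^4 ≡ 144
86^78 = 86^64·86^8·86^4·86^2 ≡ 1  ← first divisor giving 1
The order is 78.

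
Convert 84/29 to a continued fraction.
[2; 1, 8, 1, 2]

Euclidean algorithm steps:
84 = 2 × 29 + 26
29 = 1 × 26 + 3
26 = 8 × 3 + 2
3 = 1 × 2 + 1
2 = 2 × 1 + 0
Continued fraction: [2; 1, 8, 1, 2]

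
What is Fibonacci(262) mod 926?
329

Matrix identity: Q^n = [[F_(n+1), F_n], [F_n, F_(n-1)]] with Q = [[1,1],[1,0]].
n = 262 = 100000110₂. Square-and-multiply, entries mod 926:
Q^1 = [[1,1],[1,0]]
Q^2 = (Q^1)² = [[2,1],[1,1]]
Q^4 = (Q^2)² = [[5,3],[3,2]]
Q^8 = (Q^4)² = [[34,21],[21,13]]
Q^16 = (Q^8)² = [[671,61],[61,610]]
Q^32 = (Q^16)² = [[222,357],[357,791]]
Q^65 = (Q^32)²·Q = [[368,793],[793,501]]
Q^131 = (Q^65)²·Q = [[496,323],[323,173]]
Q^262 = (Q^131)² = [[317,329],[329,914]]
F_262 mod 926 = Q^262[0][1] = 329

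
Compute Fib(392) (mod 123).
102

Matrix identity: Q^n = [[F_(n+1), F_n], [F_n, F_(n-1)]] with Q = [[1,1],[1,0]].
n = 392 = 110001000₂. Square-and-multiply, entries mod 123:
Q^1 = [[1,1],[1,0]]
Q^3 = (Q^1)²·Q = [[3,2],[2,1]]
Q^6 = (Q^3)² = [[13,8],[8,5]]
Q^12 = (Q^6)² = [[110,21],[21,89]]
Q^24 = (Q^12)² = [[118,120],[120,121]]
Q^49 = (Q^24)²·Q = [[55,34],[34,21]]
Q^98 = (Q^49)² = [[122,1],[1,121]]
Q^196 = (Q^98)² = [[2,120],[120,5]]
Q^392 = (Q^196)² = [[13,102],[102,34]]
F_392 mod 123 = Q^392[0][1] = 102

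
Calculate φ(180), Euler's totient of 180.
48

180 = 2^2 × 3^2 × 5
φ(n) = n × ∏(1 - 1/p) for each prime p dividing n
φ(180) = 180 × (1 - 1/2) × (1 - 1/3) × (1 - 1/5) = 48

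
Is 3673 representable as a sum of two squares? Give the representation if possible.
37² + 48² (a=37, b=48)

Factorization: 3673 = 3673
By Fermat: n is sum of two squares iff every prime p ≡ 3 (mod 4) appears to even power.
All primes ≡ 3 (mod 4) appear to even power.
Search a = 0, 1, 2, … for 3673 - a² a perfect square: first hit at a = 37: 3673 - 1369 = 2304 = 48².
3673 = 37² + 48² = 1369 + 2304 ✓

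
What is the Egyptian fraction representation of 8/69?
1/9 + 1/207

Greedy algorithm:
8/69: ceiling(69/8) = 9, use 1/9
1/207: ceiling(207/1) = 207, use 1/207
Result: 8/69 = 1/9 + 1/207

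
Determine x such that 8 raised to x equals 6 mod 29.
2

Baby-step giant-step with step n = ⌈√29⌉ = 6.
Baby steps 8^j mod 29 (j:value) for j=0..5: 0:1, 1:8, 2:6, 3:19, 4:7, 5:27.
h = 6 is already in the table at j=2, so x = 2.
Check: 8^2 ≡ 6 (mod 29).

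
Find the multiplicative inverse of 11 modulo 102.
65

gcd(11, 102) = 1, so the inverse exists.
Extended Euclidean algorithm on (102, 11):
102 = 9 × 11 + 3  ⟹  3 = (1)·102 + (-9)·11
11 = 3 × 3 + 2  ⟹  2 = (-3)·102 + (28)·11
3 = 1 × 2 + 1  ⟹  1 = (4)·102 + (-37)·11
So (-37)·11 ≡ 1 (mod 102), i.e. 11^(-1) ≡ -37 ≡ 65 (mod 102).
Check: 11 × 65 = 715 ≡ 1 (mod 102)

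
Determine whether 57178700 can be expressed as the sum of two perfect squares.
Not possible

Factorization: 57178700 = 2^2 × 5^2 × 83^3
By Fermat: n is sum of two squares iff every prime p ≡ 3 (mod 4) appears to even power.
Prime(s) ≡ 3 (mod 4) with odd exponent: [(83, 3)]
Therefore 57178700 cannot be expressed as a² + b².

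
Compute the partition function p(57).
614154

p(n) counts ways to write n as a sum of positive integers (order ignored).
Euler's pentagonal recurrence: p(k) = p(k-1) + p(k-2) - p(k-5) - p(k-7) + p(k-12) + p(k-15) - ... (offsets j(3j∓1)/2, signs ++--, p(0)=1, p(<0)=0).
DP table for k = 0..56: p(0)=1, p(1)=1, p(2)=2, p(3)=3, p(4)=5, p(5)=7, p(6)=11, p(7)=15, p(8)=22, p(9)=30, p(10)=42, p(11)=56, p(12)=77, p(13)=101, p(14)=135, p(15)=176, p(16)=231, p(17)=297, p(18)=385, p(19)=490, p(20)=627, p(21)=792, p(22)=1002, p(23)=1255, p(24)=1575, p(25)=1958, p(26)=2436, p(27)=3010, p(28)=3718, p(29)=4565, p(30)=5604, p(31)=6842, p(32)=8349, p(33)=10143, p(34)=12310, p(35)=14883, p(36)=17977, p(37)=21637, p(38)=26015, p(39)=31185, p(40)=37338, p(41)=44583, p(42)=53174, p(43)=63261, p(44)=75175, p(45)=89134, p(46)=105558, p(47)=124754, p(48)=147273, p(49)=173525, p(50)=204226, p(51)=239943, p(52)=281589, p(53)=329931, p(54)=386155, p(55)=451276, p(56)=526823.
Final step: p(57) = p(56) + p(55) - p(52) - p(50) + p(45) + p(42) - p(35) - p(31) + p(22) + p(17) - p(6) - p(0)
= 526823 + 451276 - 281589 - 204226 + 89134 + 53174 - 14883 - 6842 + 1002 + 297 - 11 - 1
= 614154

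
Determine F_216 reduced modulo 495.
162

Matrix identity: Q^n = [[F_(n+1), F_n], [F_n, F_(n-1)]] with Q = [[1,1],[1,0]].
n = 216 = 11011000₂. Square-and-multiply, entries mod 495:
Q^1 = [[1,1],[1,0]]
Q^3 = (Q^1)²·Q = [[3,2],[2,1]]
Q^6 = (Q^3)² = [[13,8],[8,5]]
Q^13 = (Q^6)²·Q = [[377,233],[233,144]]
Q^27 = (Q^13)²·Q = [[21,398],[398,118]]
Q^54 = (Q^27)² = [[445,377],[377,68]]
Q^108 = (Q^54)² = [[89,351],[351,233]]
Q^216 = (Q^108)² = [[442,162],[162,280]]
F_216 mod 495 = Q^216[0][1] = 162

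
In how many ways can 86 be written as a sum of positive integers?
34262962

p(n) counts ways to write n as a sum of positive integers (order ignored).
Euler's pentagonal recurrence: p(k) = p(k-1) + p(k-2) - p(k-5) - p(k-7) + p(k-12) + p(k-15) - ... (offsets j(3j∓1)/2, signs ++--, p(0)=1, p(<0)=0).
DP table for k = 0..85: p(0)=1, p(1)=1, p(2)=2, p(3)=3, p(4)=5, p(5)=7, p(6)=11, p(7)=15, p(8)=22, p(9)=30, p(10)=42, p(11)=56, p(12)=77, p(13)=101, p(14)=135, p(15)=176, p(16)=231, p(17)=297, p(18)=385, p(19)=490, p(20)=627, p(21)=792, p(22)=1002, p(23)=1255, p(24)=1575, p(25)=1958, p(26)=2436, p(27)=3010, p(28)=3718, p(29)=4565, p(30)=5604, p(31)=6842, p(32)=8349, p(33)=10143, p(34)=12310, p(35)=14883, p(36)=17977, p(37)=21637, p(38)=26015, p(39)=31185, p(40)=37338, p(41)=44583, p(42)=53174, p(43)=63261, p(44)=75175, p(45)=89134, p(46)=105558, p(47)=124754, p(48)=147273, p(49)=173525, p(50)=204226, p(51)=239943, p(52)=281589, p(53)=329931, p(54)=386155, p(55)=451276, p(56)=526823, p(57)=614154, p(58)=715220, p(59)=831820, p(60)=966467, p(61)=1121505, p(62)=1300156, p(63)=1505499, p(64)=1741630, p(65)=2012558, p(66)=2323520, p(67)=2679689, p(68)=3087735, p(69)=3554345, p(70)=4087968, p(71)=4697205, p(72)=5392783, p(73)=6185689, p(74)=7089500, p(75)=8118264, p(76)=9289091, p(77)=10619863, p(78)=12132164, p(79)=13848650, p(80)=15796476, p(81)=18004327, p(82)=20506255, p(83)=23338469, p(84)=26543660, p(85)=30167357.
Final step: p(86) = p(85) + p(84) - p(81) - p(79) + p(74) + p(71) - p(64) - p(60) + p(51) + p(46) - p(35) - p(29) + p(16) + p(9)
= 30167357 + 26543660 - 18004327 - 13848650 + 7089500 + 4697205 - 1741630 - 966467 + 239943 + 105558 - 14883 - 4565 + 231 + 30
= 34262962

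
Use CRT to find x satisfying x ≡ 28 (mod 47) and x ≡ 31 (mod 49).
1109

Using Chinese Remainder Theorem:
M = 47 × 49 = 2303
M1 = 49, M2 = 47
y1 = 49^(-1) mod 47 = 24
y2 = 47^(-1) mod 49 = 24
x = (28×49×24 + 31×47×24) mod 2303 = 1109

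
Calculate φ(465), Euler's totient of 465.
240

465 = 3 × 5 × 31
φ(n) = n × ∏(1 - 1/p) for each prime p dividing n
φ(465) = 465 × (1 - 1/3) × (1 - 1/5) × (1 - 1/31) = 240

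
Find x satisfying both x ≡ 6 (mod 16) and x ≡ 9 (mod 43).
310

Using Chinese Remainder Theorem:
M = 16 × 43 = 688
M1 = 43, M2 = 16
y1 = 43^(-1) mod 16 = 3
y2 = 16^(-1) mod 43 = 35
x = (6×43×3 + 9×16×35) mod 688 = 310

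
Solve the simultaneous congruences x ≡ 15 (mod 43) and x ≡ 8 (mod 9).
359

Using Chinese Remainder Theorem:
M = 43 × 9 = 387
M1 = 9, M2 = 43
y1 = 9^(-1) mod 43 = 24
y2 = 43^(-1) mod 9 = 4
x = (15×9×24 + 8×43×4) mod 387 = 359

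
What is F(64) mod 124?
3

Matrix identity: Q^n = [[F_(n+1), F_n], [F_n, F_(n-1)]] with Q = [[1,1],[1,0]].
n = 64 = 1000000₂. Square-and-multiply, entries mod 124:
Q^1 = [[1,1],[1,0]]
Q^2 = (Q^1)² = [[2,1],[1,1]]
Q^4 = (Q^2)² = [[5,3],[3,2]]
Q^8 = (Q^4)² = [[34,21],[21,13]]
Q^16 = (Q^8)² = [[109,119],[119,114]]
Q^32 = (Q^16)² = [[2,1],[1,1]]
Q^64 = (Q^32)² = [[5,3],[3,2]]
F_64 mod 124 = Q^64[0][1] = 3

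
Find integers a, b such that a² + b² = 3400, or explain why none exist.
6² + 58² (a=6, b=58)

Factorization: 3400 = 2^3 × 5^2 × 17
By Fermat: n is sum of two squares iff every prime p ≡ 3 (mod 4) appears to even power.
All primes ≡ 3 (mod 4) appear to even power.
Search a = 0, 1, 2, … for 3400 - a² a perfect square: first hit at a = 6: 3400 - 36 = 3364 = 58².
3400 = 6² + 58² = 36 + 3364 ✓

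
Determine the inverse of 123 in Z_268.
207

gcd(123, 268) = 1, so the inverse exists.
Extended Euclidean algorithm on (268, 123):
268 = 2 × 123 + 22  ⟹  22 = (1)·268 + (-2)·123
123 = 5 × 22 + 13  ⟹  13 = (-5)·268 + (11)·123
22 = 1 × 13 + 9  ⟹  9 = (6)·268 + (-13)·123
13 = 1 × 9 + 4  ⟹  4 = (-11)·268 + (24)·123
9 = 2 × 4 + 1  ⟹  1 = (28)·268 + (-61)·123
So (-61)·123 ≡ 1 (mod 268), i.e. 123^(-1) ≡ -61 ≡ 207 (mod 268).
Check: 123 × 207 = 25461 ≡ 1 (mod 268)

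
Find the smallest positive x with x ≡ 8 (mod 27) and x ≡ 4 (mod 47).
521

Using Chinese Remainder Theorem:
M = 27 × 47 = 1269
M1 = 47, M2 = 27
y1 = 47^(-1) mod 27 = 23
y2 = 27^(-1) mod 47 = 7
x = (8×47×23 + 4×27×7) mod 1269 = 521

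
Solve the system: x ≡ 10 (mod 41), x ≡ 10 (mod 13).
10

Using Chinese Remainder Theorem:
M = 41 × 13 = 533
M1 = 13, M2 = 41
y1 = 13^(-1) mod 41 = 19
y2 = 41^(-1) mod 13 = 7
x = (10×13×19 + 10×41×7) mod 533 = 10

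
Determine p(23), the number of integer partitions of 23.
1255

p(n) counts ways to write n as a sum of positive integers (order ignored).
Euler's pentagonal recurrence: p(k) = p(k-1) + p(k-2) - p(k-5) - p(k-7) + p(k-12) + p(k-15) - ... (offsets j(3j∓1)/2, signs ++--, p(0)=1, p(<0)=0).
DP table for k = 0..22: p(0)=1, p(1)=1, p(2)=2, p(3)=3, p(4)=5, p(5)=7, p(6)=11, p(7)=15, p(8)=22, p(9)=30, p(10)=42, p(11)=56, p(12)=77, p(13)=101, p(14)=135, p(15)=176, p(16)=231, p(17)=297, p(18)=385, p(19)=490, p(20)=627, p(21)=792, p(22)=1002.
Final step: p(23) = p(22) + p(21) - p(18) - p(16) + p(11) + p(8) - p(1)
= 1002 + 792 - 385 - 231 + 56 + 22 - 1
= 1255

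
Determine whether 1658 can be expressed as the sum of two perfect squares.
17² + 37² (a=17, b=37)

Factorization: 1658 = 2 × 829
By Fermat: n is sum of two squares iff every prime p ≡ 3 (mod 4) appears to even power.
All primes ≡ 3 (mod 4) appear to even power.
Search a = 0, 1, 2, … for 1658 - a² a perfect square: first hit at a = 17: 1658 - 289 = 1369 = 37².
1658 = 17² + 37² = 289 + 1369 ✓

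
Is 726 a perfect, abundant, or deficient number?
abundant

Proper divisors of 726: sum = 1 + 2 + 3 + 6 + 11 + 22 + 33 + 66 + 121 + 242 + 363 = 870
Since 870 > 726, 726 is abundant.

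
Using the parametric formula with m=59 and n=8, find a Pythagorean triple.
(3417, 944, 3545)

Euclid's formula: a = m² - n², b = 2mn, c = m² + n²
m = 59, n = 8
a = 59² - 8² = 3481 - 64 = 3417
b = 2 × 59 × 8 = 944
c = 59² + 8² = 3481 + 64 = 3545
Verification: 3417² + 944² = 11675889 + 891136 = 12567025 = 3545² ✓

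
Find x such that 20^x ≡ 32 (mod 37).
29

Baby-step giant-step with step n = ⌈√37⌉ = 7.
Baby steps 20^j mod 37 (j:value) for j=0..6: 0:1, 1:20, 2:30, 3:8, 4:12, 5:18, 6:27.
Giant-step multiplier: 20^(-7) ≡ 20^(36-7) = 20^29 ≡ 32 (mod 37).
Giant steps γ_i = 32·32^i mod 37: γ_0=32, γ_1=25, γ_2=23, γ_3=33, γ_4=20 (in table at j=1).
x = i·n + j = 4·7 + 1 = 29.
Check: 20^29 ≡ 32 (mod 37).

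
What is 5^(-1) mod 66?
53

gcd(5, 66) = 1, so the inverse exists.
Extended Euclidean algorithm on (66, 5):
66 = 13 × 5 + 1  ⟹  1 = (1)·66 + (-13)·5
So (-13)·5 ≡ 1 (mod 66), i.e. 5^(-1) ≡ -13 ≡ 53 (mod 66).
Check: 5 × 53 = 265 ≡ 1 (mod 66)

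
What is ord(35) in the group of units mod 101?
100

101 is prime, so ord(35) divides φ(101) = 100.
Divisors of 100: 1, 2, 4, 5, 10, 20, 25, 50, 100.
Repeated squaring: 35^1 ≡ 35, 35^2 ≡ 13, 35^4 ≡ 68, 35^8 ≡ 79, 35^16 ≡ 80, 35^32 ≡ 37, 35^64 ≡ 56 (mod 101).
Test 35^d mod 101 for each divisor d in increasing order:
35^1 ≡ 35
35^2 ≡ 13
35^4 ≡ 68
35^5 = 35^4·35^1 ≡ 57
35^10 = 35^8·35^2 ≡ 17
35^20 = 35^16·35^4 ≡ 87
35^25 = 35^16·35^8·35^1 ≡ 10
35^50 = 35^32·35^16·35^2 ≡ 100
35^100 = 35^64·35^32·35^4 ≡ 1  ← first divisor giving 1
The order is 100.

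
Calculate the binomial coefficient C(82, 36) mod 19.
0

Using Lucas' theorem:
Write n=82 and k=36 in base 19:
n in base 19: [4, 6]
k in base 19: [1, 17]
C(82,36) mod 19 = ∏ C(n_i, k_i) mod 19
Digit binomials (mod 19): C(4,1) = 4; C(6,17) = 0 (k_i > n_i)
Product: 4 × 0 = 0 ≡ 0 (mod 19)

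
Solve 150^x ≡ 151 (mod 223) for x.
55

Baby-step giant-step with step n = ⌈√223⌉ = 15.
Baby steps 150^j mod 223 (j:value) for j=0..14: 0:1, 1:150, 2:200, 3:118, 4:83, 5:185, 6:98, 7:205, 8:199, 9:191, 10:106, 11:67, 12:15, 13:20, 14:101.
Giant-step multiplier: 150^(-15) ≡ 150^(222-15) = 150^207 ≡ 207 (mod 223).
Giant steps γ_i = 151·207^i mod 223: γ_0=151, γ_1=37, γ_2=77, γ_3=106 (in table at j=10).
x = i·n + j = 3·15 + 10 = 55.
Check: 150^55 ≡ 151 (mod 223).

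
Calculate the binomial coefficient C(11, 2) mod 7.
6

Using Lucas' theorem:
Write n=11 and k=2 in base 7:
n in base 7: [1, 4]
k in base 7: [0, 2]
C(11,2) mod 7 = ∏ C(n_i, k_i) mod 7
Digit binomials (mod 7): C(1,0) = 1; C(4,2) = 6
Product: 1 × 6 = 6 ≡ 6 (mod 7)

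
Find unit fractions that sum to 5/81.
1/17 + 1/345 + 1/158355

Greedy algorithm:
5/81: ceiling(81/5) = 17, use 1/17
4/1377: ceiling(1377/4) = 345, use 1/345
1/158355: ceiling(158355/1) = 158355, use 1/158355
Result: 5/81 = 1/17 + 1/345 + 1/158355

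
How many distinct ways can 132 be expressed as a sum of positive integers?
6620830889

p(n) counts ways to write n as a sum of positive integers (order ignored).
Euler's pentagonal recurrence: p(k) = p(k-1) + p(k-2) - p(k-5) - p(k-7) + p(k-12) + p(k-15) - ... (offsets j(3j∓1)/2, signs ++--, p(0)=1, p(<0)=0).
DP table for k = 0..131: p(0)=1, p(1)=1, p(2)=2, p(3)=3, p(4)=5, p(5)=7, p(6)=11, p(7)=15, p(8)=22, p(9)=30, p(10)=42, p(11)=56, p(12)=77, p(13)=101, p(14)=135, p(15)=176, p(16)=231, p(17)=297, p(18)=385, p(19)=490, p(20)=627, p(21)=792, p(22)=1002, p(23)=1255, p(24)=1575, p(25)=1958, p(26)=2436, p(27)=3010, p(28)=3718, p(29)=4565, p(30)=5604, p(31)=6842, p(32)=8349, p(33)=10143, p(34)=12310, p(35)=14883, p(36)=17977, p(37)=21637, p(38)=26015, p(39)=31185, p(40)=37338, p(41)=44583, p(42)=53174, p(43)=63261, p(44)=75175, p(45)=89134, p(46)=105558, p(47)=124754, p(48)=147273, p(49)=173525, p(50)=204226, p(51)=239943, p(52)=281589, p(53)=329931, p(54)=386155, p(55)=451276, p(56)=526823, p(57)=614154, p(58)=715220, p(59)=831820, p(60)=966467, p(61)=1121505, p(62)=1300156, p(63)=1505499, p(64)=1741630, p(65)=2012558, p(66)=2323520, p(67)=2679689, p(68)=3087735, p(69)=3554345, p(70)=4087968, p(71)=4697205, p(72)=5392783, p(73)=6185689, p(74)=7089500, p(75)=8118264, p(76)=9289091, p(77)=10619863, p(78)=12132164, p(79)=13848650, p(80)=15796476, p(81)=18004327, p(82)=20506255, p(83)=23338469, p(84)=26543660, p(85)=30167357, p(86)=34262962, p(87)=38887673, p(88)=44108109, p(89)=49995925, p(90)=56634173, p(91)=64112359, p(92)=72533807, p(93)=82010177, p(94)=92669720, p(95)=104651419, p(96)=118114304, p(97)=133230930, p(98)=150198136, p(99)=169229875, p(100)=190569292, p(101)=214481126, p(102)=241265379, p(103)=271248950, p(104)=304801365, p(105)=342325709, p(106)=384276336, p(107)=431149389, p(108)=483502844, p(109)=541946240, p(110)=607163746, p(111)=679903203, p(112)=761002156, p(113)=851376628, p(114)=952050665, p(115)=1064144451, p(116)=1188908248, p(117)=1327710076, p(118)=1482074143, p(119)=1653668665, p(120)=1844349560, p(121)=2056148051, p(122)=2291320912, p(123)=2552338241, p(124)=2841940500, p(125)=3163127352, p(126)=3519222692, p(127)=3913864295, p(128)=4351078600, p(129)=4835271870, p(130)=5371315400, p(131)=5964539504.
Final step: p(132) = p(131) + p(130) - p(127) - p(125) + p(120) + p(117) - p(110) - p(106) + p(97) + p(92) - p(81) - p(75) + p(62) + p(55) - p(40) - p(32) + p(15) + p(6)
= 5964539504 + 5371315400 - 3913864295 - 3163127352 + 1844349560 + 1327710076 - 607163746 - 384276336 + 133230930 + 72533807 - 18004327 - 8118264 + 1300156 + 451276 - 37338 - 8349 + 176 + 11
= 6620830889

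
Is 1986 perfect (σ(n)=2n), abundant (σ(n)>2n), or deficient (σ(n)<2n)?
abundant

Proper divisors of 1986: sum = 1 + 2 + 3 + 6 + 331 + 662 + 993 = 1998
Since 1998 > 1986, 1986 is abundant.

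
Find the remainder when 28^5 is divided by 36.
28

Repeated squaring. Binary of 5 = 101.
28^1 ≡ 28 (mod 36); 28^2 ≡ 28 (mod 36); 28^4 ≡ 28 (mod 36)
28^5 = 28^1 × 28^4 ≡ 28 (mod 36)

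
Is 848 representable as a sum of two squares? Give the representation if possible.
8² + 28² (a=8, b=28)

Factorization: 848 = 2^4 × 53
By Fermat: n is sum of two squares iff every prime p ≡ 3 (mod 4) appears to even power.
All primes ≡ 3 (mod 4) appear to even power.
Search a = 0, 1, 2, … for 848 - a² a perfect square: first hit at a = 8: 848 - 64 = 784 = 28².
848 = 8² + 28² = 64 + 784 ✓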